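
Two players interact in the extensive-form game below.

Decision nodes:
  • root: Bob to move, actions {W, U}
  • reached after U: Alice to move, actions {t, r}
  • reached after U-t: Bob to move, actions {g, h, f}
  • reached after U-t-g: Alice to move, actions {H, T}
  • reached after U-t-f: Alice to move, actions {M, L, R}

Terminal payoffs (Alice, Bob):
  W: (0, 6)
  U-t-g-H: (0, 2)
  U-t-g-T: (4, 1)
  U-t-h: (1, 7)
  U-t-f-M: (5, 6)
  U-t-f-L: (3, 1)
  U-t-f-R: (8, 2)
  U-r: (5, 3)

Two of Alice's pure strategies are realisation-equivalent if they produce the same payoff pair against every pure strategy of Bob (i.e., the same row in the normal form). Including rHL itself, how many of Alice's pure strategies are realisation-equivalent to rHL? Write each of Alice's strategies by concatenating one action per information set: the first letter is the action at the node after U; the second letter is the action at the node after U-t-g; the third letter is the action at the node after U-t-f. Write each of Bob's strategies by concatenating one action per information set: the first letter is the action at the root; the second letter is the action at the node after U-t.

Row for rHL (columns Wg, Wh, Wf, Ug, Uh, Uf): (0,6) (0,6) (0,6) (5,3) (5,3) (5,3).
Under rHL, Alice's choice at the node after U-t-g and at the node after U-t-f can never be reached regardless of what Bob does, so varying those choices leaves every outcome unchanged.
Holding the reachable choices fixed and varying the unreachable ones freely already gives 2 × 3 = 6 equivalent strategies.
No other strategy reproduces this row, so those 6 are the full class: rHM, rHL, rHR, rTM, rTL, rTR.

6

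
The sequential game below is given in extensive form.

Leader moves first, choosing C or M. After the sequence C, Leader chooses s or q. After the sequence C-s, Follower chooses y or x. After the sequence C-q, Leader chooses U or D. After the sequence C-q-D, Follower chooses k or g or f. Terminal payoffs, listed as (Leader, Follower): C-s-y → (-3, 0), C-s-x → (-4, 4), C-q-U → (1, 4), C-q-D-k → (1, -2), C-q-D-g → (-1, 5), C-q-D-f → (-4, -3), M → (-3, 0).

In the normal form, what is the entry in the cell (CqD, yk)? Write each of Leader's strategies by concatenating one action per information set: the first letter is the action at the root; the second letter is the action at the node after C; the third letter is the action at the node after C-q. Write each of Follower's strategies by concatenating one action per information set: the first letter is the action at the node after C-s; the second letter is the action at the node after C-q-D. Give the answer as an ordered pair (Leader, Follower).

(1, -2)

Trace the play path from the root:
  Leader plays C
  Leader plays q at [C]
  Leader plays D at [C-q]
  Follower plays k at [C-q-D]
→ terminal payoff (1, -2).
(Follower's choice at the node after C-s is never reached on this path, so it doesn't affect the outcome.)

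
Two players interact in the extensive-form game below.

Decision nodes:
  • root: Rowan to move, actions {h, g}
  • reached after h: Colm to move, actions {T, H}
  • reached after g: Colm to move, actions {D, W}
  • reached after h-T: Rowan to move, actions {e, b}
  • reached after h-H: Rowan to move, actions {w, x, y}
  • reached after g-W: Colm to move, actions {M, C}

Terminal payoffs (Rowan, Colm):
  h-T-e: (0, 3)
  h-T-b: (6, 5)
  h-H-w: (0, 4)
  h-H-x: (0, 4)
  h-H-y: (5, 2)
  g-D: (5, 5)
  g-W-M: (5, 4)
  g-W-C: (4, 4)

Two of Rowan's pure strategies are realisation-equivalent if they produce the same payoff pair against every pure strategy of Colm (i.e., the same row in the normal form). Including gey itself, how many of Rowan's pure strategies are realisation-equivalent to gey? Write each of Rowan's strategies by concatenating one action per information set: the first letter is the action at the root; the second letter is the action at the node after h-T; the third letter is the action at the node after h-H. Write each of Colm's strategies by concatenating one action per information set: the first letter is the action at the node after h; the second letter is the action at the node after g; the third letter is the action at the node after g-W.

Row for gey (columns TDM, TDC, TWM, TWC, HDM, HDC, HWM, HWC): (5,5) (5,5) (5,4) (4,4) (5,5) (5,5) (5,4) (4,4).
Under gey, Rowan's choice at the node after h-T and at the node after h-H can never be reached regardless of what Colm does, so varying those choices leaves every outcome unchanged.
Holding the reachable choices fixed and varying the unreachable ones freely already gives 2 × 3 = 6 equivalent strategies.
No other strategy reproduces this row, so those 6 are the full class: gew, gex, gey, gbw, gbx, gby.

6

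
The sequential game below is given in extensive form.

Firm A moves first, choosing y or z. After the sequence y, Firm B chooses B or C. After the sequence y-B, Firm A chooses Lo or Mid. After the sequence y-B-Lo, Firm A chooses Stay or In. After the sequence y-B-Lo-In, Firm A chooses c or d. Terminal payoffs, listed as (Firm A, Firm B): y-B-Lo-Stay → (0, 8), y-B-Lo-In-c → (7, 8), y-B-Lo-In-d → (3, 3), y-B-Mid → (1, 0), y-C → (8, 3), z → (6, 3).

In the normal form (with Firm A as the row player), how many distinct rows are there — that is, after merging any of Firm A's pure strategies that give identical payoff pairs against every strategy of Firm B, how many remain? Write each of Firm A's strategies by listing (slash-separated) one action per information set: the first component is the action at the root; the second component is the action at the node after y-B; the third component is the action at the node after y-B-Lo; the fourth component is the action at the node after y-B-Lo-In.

Firm A has 16 pure strategies: y/Lo/Stay/c, y/Lo/Stay/d, y/Lo/In/c, y/Lo/In/d, y/Mid/Stay/c, y/Mid/Stay/d, y/Mid/In/c, y/Mid/In/d, z/Lo/Stay/c, z/Lo/Stay/d, z/Lo/In/c, z/Lo/In/d, z/Mid/Stay/c, z/Mid/Stay/d, z/Mid/In/c, z/Mid/In/d. Columns: B, C.
{y/Lo/Stay/c, y/Lo/Stay/d} → row (0,8) (8,3)
{y/Lo/In/c} → row (7,8) (8,3)
{y/Lo/In/d} → row (3,3) (8,3)
{y/Mid/Stay/c, y/Mid/Stay/d, y/Mid/In/c, y/Mid/In/d} → row (1,0) (8,3)
{z/Lo/Stay/c, z/Lo/Stay/d, z/Lo/In/c, z/Lo/In/d, z/Mid/Stay/c, z/Mid/Stay/d, z/Mid/In/c, z/Mid/In/d} → row (6,3) (6,3)
That's 5 distinct rows out of 16 strategies.

5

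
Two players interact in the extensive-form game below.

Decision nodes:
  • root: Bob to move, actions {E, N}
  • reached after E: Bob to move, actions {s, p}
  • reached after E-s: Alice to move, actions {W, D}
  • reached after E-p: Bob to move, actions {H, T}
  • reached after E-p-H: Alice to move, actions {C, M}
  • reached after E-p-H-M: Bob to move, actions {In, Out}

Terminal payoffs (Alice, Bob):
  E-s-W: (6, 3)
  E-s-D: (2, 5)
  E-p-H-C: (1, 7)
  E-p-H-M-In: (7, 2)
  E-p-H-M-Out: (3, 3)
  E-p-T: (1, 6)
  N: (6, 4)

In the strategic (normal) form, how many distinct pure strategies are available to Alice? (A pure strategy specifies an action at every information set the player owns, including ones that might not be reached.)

4

Alice owns the node after E-s with actions {W, D} — two choices.
Alice owns the node after E-p-H with actions {C, M} — two choices.
A pure strategy fixes one action at each information set independently, so the count is the product 2 × 2 = 4.
(For reference, Bob has 16 pure strategies, giving a 4×16 normal-form matrix.)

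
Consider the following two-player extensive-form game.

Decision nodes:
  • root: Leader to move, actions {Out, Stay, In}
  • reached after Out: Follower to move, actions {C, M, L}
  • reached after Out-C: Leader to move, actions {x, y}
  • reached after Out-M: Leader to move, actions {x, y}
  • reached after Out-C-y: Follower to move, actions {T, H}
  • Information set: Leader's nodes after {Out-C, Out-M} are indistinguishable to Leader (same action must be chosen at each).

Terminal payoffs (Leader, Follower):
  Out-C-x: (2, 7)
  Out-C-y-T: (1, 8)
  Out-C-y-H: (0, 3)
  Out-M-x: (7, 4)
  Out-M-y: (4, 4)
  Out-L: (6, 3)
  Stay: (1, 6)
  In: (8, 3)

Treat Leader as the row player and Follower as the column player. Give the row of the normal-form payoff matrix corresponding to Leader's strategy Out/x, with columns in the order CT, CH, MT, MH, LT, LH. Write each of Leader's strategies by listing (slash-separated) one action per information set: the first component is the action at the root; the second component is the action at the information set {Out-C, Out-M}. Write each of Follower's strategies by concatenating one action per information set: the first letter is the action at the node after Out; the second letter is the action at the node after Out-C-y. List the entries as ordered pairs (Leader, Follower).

vs CT: Leader plays Out → Follower plays C at [Out] → Leader plays x at [Out-C] → (2, 7)
vs CH: Leader plays Out → Follower plays C at [Out] → Leader plays x at [Out-C] → (2, 7)
vs MT: Leader plays Out → Follower plays M at [Out] → Leader plays x at [Out-M] → (7, 4)
vs MH: Leader plays Out → Follower plays M at [Out] → Leader plays x at [Out-M] → (7, 4)
vs LT: Leader plays Out → Follower plays L at [Out] → (6, 3)
vs LH: Leader plays Out → Follower plays L at [Out] → (6, 3)

(2,7) (2,7) (7,4) (7,4) (6,3) (6,3)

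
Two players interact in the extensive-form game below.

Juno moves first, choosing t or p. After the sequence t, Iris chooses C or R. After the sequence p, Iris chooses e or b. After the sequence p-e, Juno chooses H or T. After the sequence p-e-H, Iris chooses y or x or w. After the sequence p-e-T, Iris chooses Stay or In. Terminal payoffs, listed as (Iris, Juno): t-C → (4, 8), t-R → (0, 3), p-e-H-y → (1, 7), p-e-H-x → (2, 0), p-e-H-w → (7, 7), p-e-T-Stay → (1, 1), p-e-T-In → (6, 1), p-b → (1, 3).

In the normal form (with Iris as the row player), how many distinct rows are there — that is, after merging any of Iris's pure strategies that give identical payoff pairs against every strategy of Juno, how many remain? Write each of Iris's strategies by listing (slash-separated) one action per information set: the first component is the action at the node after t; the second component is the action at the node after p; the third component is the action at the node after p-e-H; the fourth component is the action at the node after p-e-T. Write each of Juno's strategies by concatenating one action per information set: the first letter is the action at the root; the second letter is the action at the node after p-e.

Iris has 24 pure strategies: C/e/y/Stay, C/e/y/In, C/e/x/Stay, C/e/x/In, C/e/w/Stay, C/e/w/In, C/b/y/Stay, C/b/y/In, C/b/x/Stay, C/b/x/In, C/b/w/Stay, C/b/w/In, R/e/y/Stay, R/e/y/In, R/e/x/Stay, R/e/x/In, R/e/w/Stay, R/e/w/In, R/b/y/Stay, R/b/y/In, R/b/x/Stay, R/b/x/In, R/b/w/Stay, R/b/w/In. Columns: tH, tT, pH, pT.
{C/e/y/Stay} → row (4,8) (4,8) (1,7) (1,1)
{C/e/y/In} → row (4,8) (4,8) (1,7) (6,1)
{C/e/x/Stay} → row (4,8) (4,8) (2,0) (1,1)
{C/e/x/In} → row (4,8) (4,8) (2,0) (6,1)
{C/e/w/Stay} → row (4,8) (4,8) (7,7) (1,1)
{C/e/w/In} → row (4,8) (4,8) (7,7) (6,1)
{C/b/y/Stay, C/b/y/In, C/b/x/Stay, C/b/x/In, C/b/w/Stay, C/b/w/In} → row (4,8) (4,8) (1,3) (1,3)
{R/e/y/Stay} → row (0,3) (0,3) (1,7) (1,1)
{R/e/y/In} → row (0,3) (0,3) (1,7) (6,1)
{R/e/x/Stay} → row (0,3) (0,3) (2,0) (1,1)
{R/e/x/In} → row (0,3) (0,3) (2,0) (6,1)
{R/e/w/Stay} → row (0,3) (0,3) (7,7) (1,1)
{R/e/w/In} → row (0,3) (0,3) (7,7) (6,1)
{R/b/y/Stay, R/b/y/In, R/b/x/Stay, R/b/x/In, R/b/w/Stay, R/b/w/In} → row (0,3) (0,3) (1,3) (1,3)
That's 14 distinct rows out of 24 strategies.

14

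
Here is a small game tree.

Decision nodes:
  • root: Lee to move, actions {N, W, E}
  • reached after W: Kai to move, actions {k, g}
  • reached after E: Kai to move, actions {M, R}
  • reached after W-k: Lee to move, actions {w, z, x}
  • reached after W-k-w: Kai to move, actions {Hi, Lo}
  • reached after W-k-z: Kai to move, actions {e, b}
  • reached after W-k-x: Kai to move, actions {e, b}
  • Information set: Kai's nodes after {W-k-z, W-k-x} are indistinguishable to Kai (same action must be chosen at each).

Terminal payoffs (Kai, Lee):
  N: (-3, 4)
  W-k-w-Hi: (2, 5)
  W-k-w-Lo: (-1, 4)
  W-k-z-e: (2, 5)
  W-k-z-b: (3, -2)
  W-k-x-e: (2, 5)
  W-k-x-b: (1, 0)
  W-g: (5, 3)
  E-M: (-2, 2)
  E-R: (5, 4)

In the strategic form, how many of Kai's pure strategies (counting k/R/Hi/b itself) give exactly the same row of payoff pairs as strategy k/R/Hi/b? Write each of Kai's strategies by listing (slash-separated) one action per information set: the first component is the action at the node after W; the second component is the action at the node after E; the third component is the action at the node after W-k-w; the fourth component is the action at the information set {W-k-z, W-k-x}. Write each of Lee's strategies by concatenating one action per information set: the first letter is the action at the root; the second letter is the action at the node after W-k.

Row for k/R/Hi/b (columns Nw, Nz, Nx, Ww, Wz, Wx, Ew, Ez, Ex): (-3,4) (-3,4) (-3,4) (2,5) (3,-2) (1,0) (5,4) (5,4) (5,4).
Every one of Kai's information sets is on the play path for some reply by Lee when Kai follows k/R/Hi/b.
Changing the action at any of them therefore changes at least one column, so only k/R/Hi/b itself gives this row.

1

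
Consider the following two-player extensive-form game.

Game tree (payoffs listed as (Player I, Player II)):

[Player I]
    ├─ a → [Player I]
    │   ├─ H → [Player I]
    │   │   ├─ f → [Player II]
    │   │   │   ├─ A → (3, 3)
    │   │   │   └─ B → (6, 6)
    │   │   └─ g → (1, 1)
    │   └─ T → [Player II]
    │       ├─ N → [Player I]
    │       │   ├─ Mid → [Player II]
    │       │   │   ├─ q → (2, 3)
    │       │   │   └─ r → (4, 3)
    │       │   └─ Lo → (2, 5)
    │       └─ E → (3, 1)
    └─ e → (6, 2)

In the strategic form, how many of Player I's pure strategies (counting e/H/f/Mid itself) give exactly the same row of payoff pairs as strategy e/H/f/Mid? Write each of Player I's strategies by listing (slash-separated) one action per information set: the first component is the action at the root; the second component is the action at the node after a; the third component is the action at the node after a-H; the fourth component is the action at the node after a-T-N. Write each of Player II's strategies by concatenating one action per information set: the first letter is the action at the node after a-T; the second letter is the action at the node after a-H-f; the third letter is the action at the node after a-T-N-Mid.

8

Row for e/H/f/Mid (columns NAq, NAr, NBq, NBr, EAq, EAr, EBq, EBr): (6,2) (6,2) (6,2) (6,2) (6,2) (6,2) (6,2) (6,2).
Under e/H/f/Mid, Player I's choice at the node after a and at the node after a-H and at the node after a-T-N can never be reached regardless of what Player II does, so varying those choices leaves every outcome unchanged.
Holding the reachable choices fixed and varying the unreachable ones freely already gives 2 × 2 × 2 = 8 equivalent strategies.
No other strategy reproduces this row, so those 8 are the full class: e/H/f/Mid, e/H/f/Lo, e/H/g/Mid, e/H/g/Lo, e/T/f/Mid, e/T/f/Lo, e/T/g/Mid, e/T/g/Lo.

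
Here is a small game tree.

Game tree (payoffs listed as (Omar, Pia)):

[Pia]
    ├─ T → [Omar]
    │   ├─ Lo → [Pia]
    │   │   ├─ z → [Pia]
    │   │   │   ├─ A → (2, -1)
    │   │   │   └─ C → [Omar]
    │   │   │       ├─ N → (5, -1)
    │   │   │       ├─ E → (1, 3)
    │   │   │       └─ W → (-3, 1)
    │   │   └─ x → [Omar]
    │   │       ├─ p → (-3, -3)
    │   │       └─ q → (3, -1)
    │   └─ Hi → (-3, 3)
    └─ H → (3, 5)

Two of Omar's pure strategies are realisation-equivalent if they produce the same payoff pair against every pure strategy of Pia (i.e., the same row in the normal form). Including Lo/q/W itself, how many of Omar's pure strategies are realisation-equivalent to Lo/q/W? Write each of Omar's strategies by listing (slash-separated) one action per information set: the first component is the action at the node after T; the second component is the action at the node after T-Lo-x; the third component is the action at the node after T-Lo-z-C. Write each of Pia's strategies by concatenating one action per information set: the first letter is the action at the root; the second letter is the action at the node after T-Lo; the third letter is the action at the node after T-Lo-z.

1

Row for Lo/q/W (columns TzA, TzC, TxA, TxC, HzA, HzC, HxA, HxC): (2,-1) (-3,1) (3,-1) (3,-1) (3,5) (3,5) (3,5) (3,5).
Every one of Omar's information sets is on the play path for some reply by Pia when Omar follows Lo/q/W.
Changing the action at any of them therefore changes at least one column, so only Lo/q/W itself gives this row.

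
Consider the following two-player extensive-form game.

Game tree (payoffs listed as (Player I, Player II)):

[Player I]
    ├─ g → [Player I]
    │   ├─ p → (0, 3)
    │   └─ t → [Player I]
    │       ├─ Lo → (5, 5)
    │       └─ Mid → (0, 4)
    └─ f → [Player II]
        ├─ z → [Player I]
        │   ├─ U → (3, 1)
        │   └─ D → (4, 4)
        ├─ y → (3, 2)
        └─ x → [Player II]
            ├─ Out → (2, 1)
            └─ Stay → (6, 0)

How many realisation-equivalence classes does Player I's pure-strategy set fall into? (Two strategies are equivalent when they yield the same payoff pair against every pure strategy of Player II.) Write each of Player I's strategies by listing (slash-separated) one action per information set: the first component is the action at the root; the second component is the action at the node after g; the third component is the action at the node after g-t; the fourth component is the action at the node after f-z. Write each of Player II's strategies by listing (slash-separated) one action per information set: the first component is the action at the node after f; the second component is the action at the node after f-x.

Player I has 16 pure strategies: g/p/Lo/U, g/p/Lo/D, g/p/Mid/U, g/p/Mid/D, g/t/Lo/U, g/t/Lo/D, g/t/Mid/U, g/t/Mid/D, f/p/Lo/U, f/p/Lo/D, f/p/Mid/U, f/p/Mid/D, f/t/Lo/U, f/t/Lo/D, f/t/Mid/U, f/t/Mid/D. Columns: z/Out, z/Stay, y/Out, y/Stay, x/Out, x/Stay.
{g/p/Lo/U, g/p/Lo/D, g/p/Mid/U, g/p/Mid/D} → row (0,3) (0,3) (0,3) (0,3) (0,3) (0,3)
{g/t/Lo/U, g/t/Lo/D} → row (5,5) (5,5) (5,5) (5,5) (5,5) (5,5)
{g/t/Mid/U, g/t/Mid/D} → row (0,4) (0,4) (0,4) (0,4) (0,4) (0,4)
{f/p/Lo/U, f/p/Mid/U, f/t/Lo/U, f/t/Mid/U} → row (3,1) (3,1) (3,2) (3,2) (2,1) (6,0)
{f/p/Lo/D, f/p/Mid/D, f/t/Lo/D, f/t/Mid/D} → row (4,4) (4,4) (3,2) (3,2) (2,1) (6,0)
That's 5 distinct rows out of 16 strategies.

5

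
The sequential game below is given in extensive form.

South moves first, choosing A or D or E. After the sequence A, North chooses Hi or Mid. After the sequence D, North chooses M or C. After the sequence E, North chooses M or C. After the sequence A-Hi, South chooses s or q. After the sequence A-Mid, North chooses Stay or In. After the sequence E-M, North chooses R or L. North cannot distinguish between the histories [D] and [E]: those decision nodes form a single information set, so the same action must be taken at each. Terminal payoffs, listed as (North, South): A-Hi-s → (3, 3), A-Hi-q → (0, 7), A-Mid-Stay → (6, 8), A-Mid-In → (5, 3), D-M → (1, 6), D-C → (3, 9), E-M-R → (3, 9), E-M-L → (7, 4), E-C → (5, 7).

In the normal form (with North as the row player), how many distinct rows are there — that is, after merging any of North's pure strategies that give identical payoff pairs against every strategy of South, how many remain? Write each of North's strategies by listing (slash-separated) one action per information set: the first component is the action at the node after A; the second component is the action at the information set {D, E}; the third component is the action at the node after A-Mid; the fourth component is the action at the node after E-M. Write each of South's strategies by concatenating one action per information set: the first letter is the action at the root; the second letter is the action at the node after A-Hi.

9

North has 16 pure strategies: Hi/M/Stay/R, Hi/M/Stay/L, Hi/M/In/R, Hi/M/In/L, Hi/C/Stay/R, Hi/C/Stay/L, Hi/C/In/R, Hi/C/In/L, Mid/M/Stay/R, Mid/M/Stay/L, Mid/M/In/R, Mid/M/In/L, Mid/C/Stay/R, Mid/C/Stay/L, Mid/C/In/R, Mid/C/In/L. Columns: As, Aq, Ds, Dq, Es, Eq.
{Hi/M/Stay/R, Hi/M/In/R} → row (3,3) (0,7) (1,6) (1,6) (3,9) (3,9)
{Hi/M/Stay/L, Hi/M/In/L} → row (3,3) (0,7) (1,6) (1,6) (7,4) (7,4)
{Hi/C/Stay/R, Hi/C/Stay/L, Hi/C/In/R, Hi/C/In/L} → row (3,3) (0,7) (3,9) (3,9) (5,7) (5,7)
{Mid/M/Stay/R} → row (6,8) (6,8) (1,6) (1,6) (3,9) (3,9)
{Mid/M/Stay/L} → row (6,8) (6,8) (1,6) (1,6) (7,4) (7,4)
{Mid/M/In/R} → row (5,3) (5,3) (1,6) (1,6) (3,9) (3,9)
{Mid/M/In/L} → row (5,3) (5,3) (1,6) (1,6) (7,4) (7,4)
{Mid/C/Stay/R, Mid/C/Stay/L} → row (6,8) (6,8) (3,9) (3,9) (5,7) (5,7)
{Mid/C/In/R, Mid/C/In/L} → row (5,3) (5,3) (3,9) (3,9) (5,7) (5,7)
That's 9 distinct rows out of 16 strategies.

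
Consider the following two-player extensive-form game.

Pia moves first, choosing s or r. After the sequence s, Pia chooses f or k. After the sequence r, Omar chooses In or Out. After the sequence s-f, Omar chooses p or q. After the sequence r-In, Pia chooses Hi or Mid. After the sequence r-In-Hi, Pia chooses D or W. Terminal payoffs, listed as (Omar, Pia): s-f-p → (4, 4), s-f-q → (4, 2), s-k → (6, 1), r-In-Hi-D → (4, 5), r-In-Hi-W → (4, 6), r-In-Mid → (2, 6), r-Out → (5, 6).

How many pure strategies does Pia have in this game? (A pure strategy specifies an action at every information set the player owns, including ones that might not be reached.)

16

Pia owns the root with actions {s, r} — two choices.
Pia owns the node after s with actions {f, k} — two choices.
Pia owns the node after r-In with actions {Hi, Mid} — two choices.
Pia owns the node after r-In-Hi with actions {D, W} — two choices.
A pure strategy fixes one action at each information set independently, so the count is the product 2 × 2 × 2 × 2 = 16.
(For reference, Omar has 4 pure strategies, giving a 16×4 normal-form matrix.)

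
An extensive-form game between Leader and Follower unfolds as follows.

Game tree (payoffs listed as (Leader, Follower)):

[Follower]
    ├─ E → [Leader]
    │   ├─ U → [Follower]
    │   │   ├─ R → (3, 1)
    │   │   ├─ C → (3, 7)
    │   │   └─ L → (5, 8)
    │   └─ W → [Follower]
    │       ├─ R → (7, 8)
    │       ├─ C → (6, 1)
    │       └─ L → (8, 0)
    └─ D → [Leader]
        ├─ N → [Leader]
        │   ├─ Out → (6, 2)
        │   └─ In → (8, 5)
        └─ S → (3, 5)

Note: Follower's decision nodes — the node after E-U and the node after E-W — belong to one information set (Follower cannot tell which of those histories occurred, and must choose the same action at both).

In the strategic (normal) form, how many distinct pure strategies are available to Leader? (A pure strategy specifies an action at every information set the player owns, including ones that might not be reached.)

Leader owns the node after E with actions {U, W} — two choices.
Leader owns the node after D with actions {N, S} — two choices.
Leader owns the node after D-N with actions {Out, In} — two choices.
A pure strategy fixes one action at each information set independently, so the count is the product 2 × 2 × 2 = 8.
(For reference, Follower has 6 pure strategies, giving a 8×6 normal-form matrix.)

8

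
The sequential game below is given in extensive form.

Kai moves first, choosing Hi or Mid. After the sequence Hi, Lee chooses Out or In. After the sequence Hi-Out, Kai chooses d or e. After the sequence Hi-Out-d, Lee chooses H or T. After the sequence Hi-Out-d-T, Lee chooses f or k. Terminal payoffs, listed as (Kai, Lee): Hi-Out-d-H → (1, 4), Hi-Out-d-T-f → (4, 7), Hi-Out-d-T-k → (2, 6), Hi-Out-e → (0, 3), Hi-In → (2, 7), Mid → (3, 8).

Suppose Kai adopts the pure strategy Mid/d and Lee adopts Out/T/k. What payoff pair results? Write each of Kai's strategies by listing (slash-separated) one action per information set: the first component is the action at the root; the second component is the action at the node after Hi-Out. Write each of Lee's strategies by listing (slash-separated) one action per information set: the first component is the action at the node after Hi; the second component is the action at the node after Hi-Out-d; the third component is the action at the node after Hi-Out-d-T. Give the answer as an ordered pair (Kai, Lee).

Trace the play path from the root:
  Kai plays Mid
→ terminal payoff (3, 8).
(Kai's choice at the node after Hi-Out is never reached on this path, so it doesn't affect the outcome.)

(3, 8)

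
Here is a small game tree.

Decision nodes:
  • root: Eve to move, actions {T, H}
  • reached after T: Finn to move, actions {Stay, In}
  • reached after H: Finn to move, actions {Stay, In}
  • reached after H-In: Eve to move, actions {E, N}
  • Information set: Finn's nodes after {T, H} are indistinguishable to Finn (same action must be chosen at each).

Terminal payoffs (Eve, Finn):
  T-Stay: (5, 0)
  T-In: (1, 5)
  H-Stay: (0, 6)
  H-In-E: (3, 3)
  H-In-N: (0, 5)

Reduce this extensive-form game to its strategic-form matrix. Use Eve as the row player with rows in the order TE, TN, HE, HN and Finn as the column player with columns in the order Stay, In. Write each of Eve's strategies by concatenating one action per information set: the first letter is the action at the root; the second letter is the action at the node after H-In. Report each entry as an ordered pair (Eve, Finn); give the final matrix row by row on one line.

Row TE: Stay→(5,0), In→(1,5)
Row TN: Stay→(5,0), In→(1,5)
Row HE: Stay→(0,6), In→(3,3)
Row HN: Stay→(0,6), In→(0,5)

TE: (5,0) (1,5) | TN: (5,0) (1,5) | HE: (0,6) (3,3) | HN: (0,6) (0,5)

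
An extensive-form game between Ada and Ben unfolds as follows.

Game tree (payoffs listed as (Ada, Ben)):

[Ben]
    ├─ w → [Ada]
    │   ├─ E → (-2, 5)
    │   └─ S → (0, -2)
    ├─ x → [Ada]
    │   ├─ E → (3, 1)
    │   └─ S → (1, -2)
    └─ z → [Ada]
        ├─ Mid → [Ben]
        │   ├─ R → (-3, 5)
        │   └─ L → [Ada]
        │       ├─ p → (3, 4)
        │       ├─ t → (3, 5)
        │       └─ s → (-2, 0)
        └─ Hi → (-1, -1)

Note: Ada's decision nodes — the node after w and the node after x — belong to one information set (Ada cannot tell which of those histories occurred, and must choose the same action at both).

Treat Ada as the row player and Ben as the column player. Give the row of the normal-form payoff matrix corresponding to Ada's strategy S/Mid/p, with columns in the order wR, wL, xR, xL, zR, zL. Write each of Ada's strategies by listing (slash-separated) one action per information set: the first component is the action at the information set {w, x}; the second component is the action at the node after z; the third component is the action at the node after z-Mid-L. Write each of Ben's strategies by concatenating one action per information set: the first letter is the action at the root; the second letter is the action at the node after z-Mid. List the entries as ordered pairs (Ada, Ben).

(0,-2) (0,-2) (1,-2) (1,-2) (-3,5) (3,4)

vs wR: Ben plays w → Ada plays S at [w] → (0, -2)
vs wL: Ben plays w → Ada plays S at [w] → (0, -2)
vs xR: Ben plays x → Ada plays S at [x] → (1, -2)
vs xL: Ben plays x → Ada plays S at [x] → (1, -2)
vs zR: Ben plays z → Ada plays Mid at [z] → Ben plays R at [z-Mid] → (-3, 5)
vs zL: Ben plays z → Ada plays Mid at [z] → Ben plays L at [z-Mid] → Ada plays p at [z-Mid-L] → (3, 4)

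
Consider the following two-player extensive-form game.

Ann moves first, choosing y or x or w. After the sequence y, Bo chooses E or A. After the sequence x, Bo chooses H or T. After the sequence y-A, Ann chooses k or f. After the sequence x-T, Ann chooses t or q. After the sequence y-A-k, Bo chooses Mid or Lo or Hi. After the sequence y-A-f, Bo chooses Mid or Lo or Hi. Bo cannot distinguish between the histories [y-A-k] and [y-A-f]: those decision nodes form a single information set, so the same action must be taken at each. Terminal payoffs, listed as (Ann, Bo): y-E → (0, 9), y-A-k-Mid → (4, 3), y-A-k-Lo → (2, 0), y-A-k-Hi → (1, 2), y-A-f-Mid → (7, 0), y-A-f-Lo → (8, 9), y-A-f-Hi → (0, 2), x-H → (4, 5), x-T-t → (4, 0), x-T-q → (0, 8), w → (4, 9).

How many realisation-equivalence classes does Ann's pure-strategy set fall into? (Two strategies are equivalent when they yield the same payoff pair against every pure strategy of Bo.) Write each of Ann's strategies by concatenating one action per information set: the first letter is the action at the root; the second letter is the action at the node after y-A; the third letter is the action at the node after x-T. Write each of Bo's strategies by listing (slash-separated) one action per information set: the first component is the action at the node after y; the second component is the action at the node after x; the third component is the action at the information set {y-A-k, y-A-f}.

Ann has 12 pure strategies: ykt, ykq, yft, yfq, xkt, xkq, xft, xfq, wkt, wkq, wft, wfq. Columns: E/H/Mid, E/H/Lo, E/H/Hi, E/T/Mid, E/T/Lo, E/T/Hi, A/H/Mid, A/H/Lo, A/H/Hi, A/T/Mid, A/T/Lo, A/T/Hi.
{ykt, ykq} → row (0,9) (0,9) (0,9) (0,9) (0,9) (0,9) (4,3) (2,0) (1,2) (4,3) (2,0) (1,2)
{yft, yfq} → row (0,9) (0,9) (0,9) (0,9) (0,9) (0,9) (7,0) (8,9) (0,2) (7,0) (8,9) (0,2)
{xkt, xft} → row (4,5) (4,5) (4,5) (4,0) (4,0) (4,0) (4,5) (4,5) (4,5) (4,0) (4,0) (4,0)
{xkq, xfq} → row (4,5) (4,5) (4,5) (0,8) (0,8) (0,8) (4,5) (4,5) (4,5) (0,8) (0,8) (0,8)
{wkt, wkq, wft, wfq} → row (4,9) (4,9) (4,9) (4,9) (4,9) (4,9) (4,9) (4,9) (4,9) (4,9) (4,9) (4,9)
That's 5 distinct rows out of 12 strategies.

5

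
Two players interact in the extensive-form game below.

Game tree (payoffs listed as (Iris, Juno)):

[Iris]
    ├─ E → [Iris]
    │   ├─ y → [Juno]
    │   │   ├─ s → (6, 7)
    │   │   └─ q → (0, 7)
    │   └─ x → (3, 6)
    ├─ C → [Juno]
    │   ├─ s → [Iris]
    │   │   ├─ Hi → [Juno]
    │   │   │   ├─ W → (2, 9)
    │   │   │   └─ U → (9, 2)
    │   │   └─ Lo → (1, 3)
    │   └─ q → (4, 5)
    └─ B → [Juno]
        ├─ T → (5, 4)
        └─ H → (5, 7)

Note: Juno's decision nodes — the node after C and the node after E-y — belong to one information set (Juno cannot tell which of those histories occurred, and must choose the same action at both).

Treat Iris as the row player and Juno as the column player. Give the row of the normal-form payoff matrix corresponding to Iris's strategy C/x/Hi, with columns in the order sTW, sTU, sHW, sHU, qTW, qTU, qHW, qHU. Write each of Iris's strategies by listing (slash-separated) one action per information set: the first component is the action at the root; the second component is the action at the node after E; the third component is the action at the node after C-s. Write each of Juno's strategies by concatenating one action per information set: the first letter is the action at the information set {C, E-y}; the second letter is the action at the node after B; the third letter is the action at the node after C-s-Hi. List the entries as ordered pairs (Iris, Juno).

(2,9) (9,2) (2,9) (9,2) (4,5) (4,5) (4,5) (4,5)

vs sTW: Iris plays C → Juno plays s at [C] → Iris plays Hi at [C-s] → Juno plays W at [C-s-Hi] → (2, 9)
vs sTU: Iris plays C → Juno plays s at [C] → Iris plays Hi at [C-s] → Juno plays U at [C-s-Hi] → (9, 2)
vs sHW: Iris plays C → Juno plays s at [C] → Iris plays Hi at [C-s] → Juno plays W at [C-s-Hi] → (2, 9)
vs sHU: Iris plays C → Juno plays s at [C] → Iris plays Hi at [C-s] → Juno plays U at [C-s-Hi] → (9, 2)
vs qTW: Iris plays C → Juno plays q at [C] → (4, 5)
vs qTU: Iris plays C → Juno plays q at [C] → (4, 5)
vs qHW: Iris plays C → Juno plays q at [C] → (4, 5)
vs qHU: Iris plays C → Juno plays q at [C] → (4, 5)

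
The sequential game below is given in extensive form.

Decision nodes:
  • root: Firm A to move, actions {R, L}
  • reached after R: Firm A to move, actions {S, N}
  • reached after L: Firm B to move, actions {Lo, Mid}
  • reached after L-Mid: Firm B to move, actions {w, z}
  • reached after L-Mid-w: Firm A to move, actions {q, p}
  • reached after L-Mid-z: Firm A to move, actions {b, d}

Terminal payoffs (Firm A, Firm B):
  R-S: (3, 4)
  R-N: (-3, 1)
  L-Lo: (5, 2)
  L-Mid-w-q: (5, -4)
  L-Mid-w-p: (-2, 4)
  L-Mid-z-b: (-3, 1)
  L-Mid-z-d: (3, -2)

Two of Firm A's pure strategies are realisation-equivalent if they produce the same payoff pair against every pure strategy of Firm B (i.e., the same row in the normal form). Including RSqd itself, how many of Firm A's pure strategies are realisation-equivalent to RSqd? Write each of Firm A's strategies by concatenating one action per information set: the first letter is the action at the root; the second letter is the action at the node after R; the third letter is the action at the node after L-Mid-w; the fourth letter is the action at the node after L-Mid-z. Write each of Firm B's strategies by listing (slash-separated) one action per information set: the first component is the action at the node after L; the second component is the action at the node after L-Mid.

Row for RSqd (columns Lo/w, Lo/z, Mid/w, Mid/z): (3,4) (3,4) (3,4) (3,4).
Under RSqd, Firm A's choice at the node after L-Mid-w and at the node after L-Mid-z can never be reached regardless of what Firm B does, so varying those choices leaves every outcome unchanged.
Holding the reachable choices fixed and varying the unreachable ones freely already gives 2 × 2 = 4 equivalent strategies.
No other strategy reproduces this row, so those 4 are the full class: RSqb, RSqd, RSpb, RSpd.

4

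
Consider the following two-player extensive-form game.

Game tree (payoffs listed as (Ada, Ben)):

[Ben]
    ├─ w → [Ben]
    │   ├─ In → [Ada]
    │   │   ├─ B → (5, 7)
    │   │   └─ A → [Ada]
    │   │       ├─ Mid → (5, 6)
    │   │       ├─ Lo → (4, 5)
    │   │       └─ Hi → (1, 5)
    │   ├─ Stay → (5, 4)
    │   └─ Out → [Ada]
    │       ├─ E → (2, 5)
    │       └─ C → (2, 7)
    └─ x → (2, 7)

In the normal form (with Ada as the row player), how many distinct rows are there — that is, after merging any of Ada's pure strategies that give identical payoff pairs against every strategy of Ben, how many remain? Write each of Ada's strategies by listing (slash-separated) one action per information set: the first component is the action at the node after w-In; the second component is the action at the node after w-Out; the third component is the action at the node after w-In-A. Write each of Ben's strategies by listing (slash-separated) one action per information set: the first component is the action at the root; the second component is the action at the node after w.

8

Ada has 12 pure strategies: B/E/Mid, B/E/Lo, B/E/Hi, B/C/Mid, B/C/Lo, B/C/Hi, A/E/Mid, A/E/Lo, A/E/Hi, A/C/Mid, A/C/Lo, A/C/Hi. Columns: w/In, w/Stay, w/Out, x/In, x/Stay, x/Out.
{B/E/Mid, B/E/Lo, B/E/Hi} → row (5,7) (5,4) (2,5) (2,7) (2,7) (2,7)
{B/C/Mid, B/C/Lo, B/C/Hi} → row (5,7) (5,4) (2,7) (2,7) (2,7) (2,7)
{A/E/Mid} → row (5,6) (5,4) (2,5) (2,7) (2,7) (2,7)
{A/E/Lo} → row (4,5) (5,4) (2,5) (2,7) (2,7) (2,7)
{A/E/Hi} → row (1,5) (5,4) (2,5) (2,7) (2,7) (2,7)
{A/C/Mid} → row (5,6) (5,4) (2,7) (2,7) (2,7) (2,7)
{A/C/Lo} → row (4,5) (5,4) (2,7) (2,7) (2,7) (2,7)
{A/C/Hi} → row (1,5) (5,4) (2,7) (2,7) (2,7) (2,7)
That's 8 distinct rows out of 12 strategies.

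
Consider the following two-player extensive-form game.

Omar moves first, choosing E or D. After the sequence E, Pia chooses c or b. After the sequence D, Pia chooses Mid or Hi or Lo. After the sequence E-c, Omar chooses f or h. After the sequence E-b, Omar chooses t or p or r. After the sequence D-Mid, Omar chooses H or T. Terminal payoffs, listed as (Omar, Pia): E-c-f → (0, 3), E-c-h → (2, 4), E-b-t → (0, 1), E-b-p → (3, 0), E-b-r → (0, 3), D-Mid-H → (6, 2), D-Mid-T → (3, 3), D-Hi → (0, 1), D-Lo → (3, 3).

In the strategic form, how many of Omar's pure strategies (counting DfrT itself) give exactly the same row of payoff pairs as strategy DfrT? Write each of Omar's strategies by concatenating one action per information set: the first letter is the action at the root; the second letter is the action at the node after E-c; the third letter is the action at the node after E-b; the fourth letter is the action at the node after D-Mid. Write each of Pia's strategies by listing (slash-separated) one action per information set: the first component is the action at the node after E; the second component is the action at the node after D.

Row for DfrT (columns c/Mid, c/Hi, c/Lo, b/Mid, b/Hi, b/Lo): (3,3) (0,1) (3,3) (3,3) (0,1) (3,3).
Under DfrT, Omar's choice at the node after E-c and at the node after E-b can never be reached regardless of what Pia does, so varying those choices leaves every outcome unchanged.
Holding the reachable choices fixed and varying the unreachable ones freely already gives 2 × 3 = 6 equivalent strategies.
No other strategy reproduces this row, so those 6 are the full class: DftT, DfpT, DfrT, DhtT, DhpT, DhrT.

6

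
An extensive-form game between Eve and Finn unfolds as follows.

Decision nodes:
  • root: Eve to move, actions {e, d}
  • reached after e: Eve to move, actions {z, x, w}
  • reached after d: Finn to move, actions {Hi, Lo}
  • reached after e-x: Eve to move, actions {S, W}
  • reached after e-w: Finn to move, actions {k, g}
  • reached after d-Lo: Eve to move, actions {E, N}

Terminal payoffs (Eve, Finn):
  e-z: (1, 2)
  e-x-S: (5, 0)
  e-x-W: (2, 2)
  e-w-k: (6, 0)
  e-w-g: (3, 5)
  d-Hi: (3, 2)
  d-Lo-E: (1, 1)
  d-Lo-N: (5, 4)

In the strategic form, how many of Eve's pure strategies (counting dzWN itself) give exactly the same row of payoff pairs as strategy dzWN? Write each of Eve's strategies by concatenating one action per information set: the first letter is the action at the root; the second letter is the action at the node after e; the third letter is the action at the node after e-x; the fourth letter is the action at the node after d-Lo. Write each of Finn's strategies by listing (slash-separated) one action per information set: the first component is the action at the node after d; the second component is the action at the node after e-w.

Row for dzWN (columns Hi/k, Hi/g, Lo/k, Lo/g): (3,2) (3,2) (5,4) (5,4).
Under dzWN, Eve's choice at the node after e and at the node after e-x can never be reached regardless of what Finn does, so varying those choices leaves every outcome unchanged.
Holding the reachable choices fixed and varying the unreachable ones freely already gives 3 × 2 = 6 equivalent strategies.
No other strategy reproduces this row, so those 6 are the full class: dzSN, dzWN, dxSN, dxWN, dwSN, dwWN.

6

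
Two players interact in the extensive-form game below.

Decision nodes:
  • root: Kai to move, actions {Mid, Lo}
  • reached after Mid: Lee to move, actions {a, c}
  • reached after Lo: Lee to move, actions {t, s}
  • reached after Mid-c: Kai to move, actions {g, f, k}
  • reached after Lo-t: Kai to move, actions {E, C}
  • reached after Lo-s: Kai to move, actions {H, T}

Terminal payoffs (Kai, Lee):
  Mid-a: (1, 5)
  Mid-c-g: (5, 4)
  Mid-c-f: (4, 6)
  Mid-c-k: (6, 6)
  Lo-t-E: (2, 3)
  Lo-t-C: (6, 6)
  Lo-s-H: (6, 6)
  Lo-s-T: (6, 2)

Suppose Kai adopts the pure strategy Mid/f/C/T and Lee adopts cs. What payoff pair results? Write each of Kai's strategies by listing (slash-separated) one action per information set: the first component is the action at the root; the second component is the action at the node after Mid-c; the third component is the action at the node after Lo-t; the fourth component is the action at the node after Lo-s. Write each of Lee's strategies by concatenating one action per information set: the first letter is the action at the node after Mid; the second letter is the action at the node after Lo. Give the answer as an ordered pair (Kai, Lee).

(4, 6)

Trace the play path from the root:
  Kai plays Mid
  Lee plays c at [Mid]
  Kai plays f at [Mid-c]
→ terminal payoff (4, 6).
(Kai's choice at the node after Lo-t is never reached on this path, so it doesn't affect the outcome.)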